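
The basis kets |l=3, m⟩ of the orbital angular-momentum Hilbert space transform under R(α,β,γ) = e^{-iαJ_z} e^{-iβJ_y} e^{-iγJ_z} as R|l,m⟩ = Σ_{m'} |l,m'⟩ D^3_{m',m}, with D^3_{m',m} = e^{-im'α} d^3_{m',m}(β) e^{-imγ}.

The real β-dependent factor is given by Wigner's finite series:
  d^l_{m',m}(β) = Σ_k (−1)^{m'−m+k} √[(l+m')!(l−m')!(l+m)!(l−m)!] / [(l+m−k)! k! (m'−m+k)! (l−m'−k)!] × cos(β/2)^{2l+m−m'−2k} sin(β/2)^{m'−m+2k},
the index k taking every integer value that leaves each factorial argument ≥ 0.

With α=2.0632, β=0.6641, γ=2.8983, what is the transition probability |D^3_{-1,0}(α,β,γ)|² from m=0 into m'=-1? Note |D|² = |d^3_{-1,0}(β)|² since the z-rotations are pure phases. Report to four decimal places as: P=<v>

D^3_{-1,0}(2.0632,0.6641,2.8983) = e^{-i·-1·2.0632}·d^3_{-1,0}(0.6641)·e^{-i·0·2.8983}. Compute d first:
Half-angle: c=0.945376, s=0.325982. N=√(2·24·6·6)=41.569219
The bounds max(0,m−m')=1 and min(l+m,l−m')=3 give 3 terms
  k=1: (−1)^0·41.5692/(12)·0.9454^5·0.3260^1 = +0.852721
  k=2: (−1)^1·41.5692/(4)·0.9454^3·0.3260^3 = -0.304162
  k=3: (−1)^2·41.5692/(12)·0.9454^1·0.3260^5 = +0.012055
d^3_{-1,0}(0.6641) = +0.852721 -0.304162 +0.012055 = +0.560613
|D^3_{-1,0}|² = |d^3_{-1,0}(β)|² = (+0.560613)² = 0.314287 (the z-rotation phases have unit modulus)

P=0.3143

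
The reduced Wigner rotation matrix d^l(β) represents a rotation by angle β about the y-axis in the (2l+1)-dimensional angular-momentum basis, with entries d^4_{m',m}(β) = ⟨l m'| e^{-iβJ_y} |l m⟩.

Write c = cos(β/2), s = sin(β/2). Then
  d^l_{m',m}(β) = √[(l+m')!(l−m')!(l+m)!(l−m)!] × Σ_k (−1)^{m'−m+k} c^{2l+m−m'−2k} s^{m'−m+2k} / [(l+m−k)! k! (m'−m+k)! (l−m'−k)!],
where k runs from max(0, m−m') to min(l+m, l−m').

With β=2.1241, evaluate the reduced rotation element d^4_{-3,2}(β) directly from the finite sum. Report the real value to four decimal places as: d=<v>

d^4_{-3,2}(β=2.1241) via Wigner's sum:
With c≡cos(β/2)=0.487083 and s≡sin(β/2)=0.873356, N=[1·5040·720·2]^{1/2}=2693.993318
Admissible k: 5..6 (factorial args all ≥0)
  k=5: (−1)^0·2693.9933/(240)·0.4871^3·0.8734^5 = +0.659097
  k=6: (−1)^1·2693.9933/(720)·0.4871^1·0.8734^7 = -0.706326
d^4_{-3,2}(2.1241) = +0.659097 -0.706326 = -0.047229

d=-0.0472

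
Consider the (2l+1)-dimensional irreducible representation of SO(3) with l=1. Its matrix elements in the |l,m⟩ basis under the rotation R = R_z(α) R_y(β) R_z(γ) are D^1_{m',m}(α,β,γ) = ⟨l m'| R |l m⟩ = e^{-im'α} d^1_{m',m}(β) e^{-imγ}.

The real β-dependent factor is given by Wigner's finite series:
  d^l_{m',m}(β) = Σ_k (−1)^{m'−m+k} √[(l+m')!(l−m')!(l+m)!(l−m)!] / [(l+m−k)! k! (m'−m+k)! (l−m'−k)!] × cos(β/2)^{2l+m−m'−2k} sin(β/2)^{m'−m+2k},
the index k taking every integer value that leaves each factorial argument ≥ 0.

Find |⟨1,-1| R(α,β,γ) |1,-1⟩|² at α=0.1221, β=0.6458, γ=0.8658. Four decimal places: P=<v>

P=0.8088

Split into d^1_{-1,-1}(β=0.6458) × two z-phases.
With c≡cos(β/2)=0.948319 and s≡sin(β/2)=0.317318, N=[1·2·1·2]^{1/2}=2.000000
k∈{0} keeps every argument non-negative
  k=0: (−1)^0·2.0000/(2)·0.9483^2·0.3173^0 = +0.899309
d^1_{-1,-1}(0.6458) = +0.899309
|D^1_{-1,-1}|² = |d^1_{-1,-1}(β)|² = (+0.899309)² = 0.808757 (the z-rotation phases have unit modulus)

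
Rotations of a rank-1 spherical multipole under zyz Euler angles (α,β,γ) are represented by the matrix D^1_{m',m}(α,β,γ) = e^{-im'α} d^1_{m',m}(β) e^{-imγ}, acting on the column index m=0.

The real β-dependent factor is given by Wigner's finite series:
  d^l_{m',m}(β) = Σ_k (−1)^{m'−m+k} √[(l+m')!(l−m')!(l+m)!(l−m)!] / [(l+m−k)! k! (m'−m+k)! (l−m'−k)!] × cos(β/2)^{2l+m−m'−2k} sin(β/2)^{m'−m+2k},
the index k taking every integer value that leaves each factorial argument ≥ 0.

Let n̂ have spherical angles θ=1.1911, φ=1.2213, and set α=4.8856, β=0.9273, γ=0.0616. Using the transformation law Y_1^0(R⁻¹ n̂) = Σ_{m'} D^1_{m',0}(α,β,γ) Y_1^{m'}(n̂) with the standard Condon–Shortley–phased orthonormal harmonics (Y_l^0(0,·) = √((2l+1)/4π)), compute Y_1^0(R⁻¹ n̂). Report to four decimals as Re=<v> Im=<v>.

Need the full column D^1_{m',0} for m'=−1..1 at α=4.8856, β=0.9273, γ=0.0616.
cos(β/2)=0.894426, sin(β/2)=0.447216
d^1_{-1,0}: single k=1 term ⇒ +0.565687;  D = +0.097494-0.557223i
d^1_{0,0}: k∈[0..1] ⇒ +0.799998 -0.200002 = +0.599996;  D = +0.599996+0.000000i
d^1_{1,0}: single k=0 term ⇒ -0.565687;  D = -0.097494-0.557223i
Y_1^{m'}(θ=1.1911,φ=1.2213) and Σ D·Y over m':
  (+0.0975-0.5572i)·(+0.1099-0.3015i)  (+0.6000+0.0000i)·(+0.1811+0.0000i)  (-0.0975-0.5572i)·(-0.1099-0.3015i)
Y_1^0(R⁻¹ n̂) = -0.205910+0.000000i

Re=-0.2059 Im=0.0000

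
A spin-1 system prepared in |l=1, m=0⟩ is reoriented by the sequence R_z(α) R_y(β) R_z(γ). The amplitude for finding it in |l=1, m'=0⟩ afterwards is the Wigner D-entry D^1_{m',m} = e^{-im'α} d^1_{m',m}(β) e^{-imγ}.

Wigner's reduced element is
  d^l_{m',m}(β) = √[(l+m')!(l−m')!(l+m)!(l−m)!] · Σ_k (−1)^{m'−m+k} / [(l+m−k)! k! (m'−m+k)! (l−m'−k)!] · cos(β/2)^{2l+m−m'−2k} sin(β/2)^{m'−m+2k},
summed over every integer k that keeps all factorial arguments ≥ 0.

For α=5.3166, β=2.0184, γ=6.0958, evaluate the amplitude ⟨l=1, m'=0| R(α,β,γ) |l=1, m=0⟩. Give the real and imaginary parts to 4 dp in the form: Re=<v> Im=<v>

Re=-0.4328 Im=0.0000

D^1_{0,0}(5.3166,2.0184,6.0958) = e^{-i·0·5.3166}·d^1_{0,0}(2.0184)·e^{-i·0·6.0958}. Compute d first:
Half-angle: c=0.532538, s=0.846406. N=√(1·1·1·1)=1.000000
k∈{0,1} keeps every argument non-negative
  k=0: (−1)^0·1.0000/(1)·0.5325^2·0.8464^0 = +0.283597
  k=1: (−1)^1·1.0000/(1)·0.5325^0·0.8464^2 = -0.716403
d^1_{0,0}(2.0184) = +0.283597 -0.716403 = -0.432807
Phases: e^{-i·(0)·5.3166}=+1.000000+0.000000i, e^{-i·(0)·6.0958}=+1.000000+0.000000i ⇒ D=-0.432807+0.000000i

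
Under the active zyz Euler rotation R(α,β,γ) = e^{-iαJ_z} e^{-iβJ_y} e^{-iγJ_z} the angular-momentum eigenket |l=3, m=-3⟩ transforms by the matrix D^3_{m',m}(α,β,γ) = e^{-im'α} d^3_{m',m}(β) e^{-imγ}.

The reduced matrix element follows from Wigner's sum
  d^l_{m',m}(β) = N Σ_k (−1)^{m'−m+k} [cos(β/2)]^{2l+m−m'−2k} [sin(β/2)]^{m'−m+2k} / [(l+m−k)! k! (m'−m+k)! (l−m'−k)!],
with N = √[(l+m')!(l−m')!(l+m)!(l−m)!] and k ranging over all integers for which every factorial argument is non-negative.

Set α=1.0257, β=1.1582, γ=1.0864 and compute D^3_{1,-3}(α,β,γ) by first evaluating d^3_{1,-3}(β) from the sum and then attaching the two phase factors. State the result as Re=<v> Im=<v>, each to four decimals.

First d^3_{1,-3}(β=1.1582), then the phase factors e^{-i(1)α} and e^{-i(-3)γ}:
With c≡cos(β/2)=0.836956 and s≡sin(β/2)=0.547271, N=[24·2·1·720]^{1/2}=185.903201
k∈{0} keeps every argument non-negative
  k=0: (−1)^4·185.9032/(48)·0.8370^2·0.5473^4 = +0.243366
d^3_{1,-3}(1.1582) = +0.243366
Attach z-rotation phases: D = e^{-i(1)(1.0257)}·(+0.243366)·e^{-i(-3)(1.0864)} = -0.149731+0.191853i

Re=-0.1497 Im=0.1919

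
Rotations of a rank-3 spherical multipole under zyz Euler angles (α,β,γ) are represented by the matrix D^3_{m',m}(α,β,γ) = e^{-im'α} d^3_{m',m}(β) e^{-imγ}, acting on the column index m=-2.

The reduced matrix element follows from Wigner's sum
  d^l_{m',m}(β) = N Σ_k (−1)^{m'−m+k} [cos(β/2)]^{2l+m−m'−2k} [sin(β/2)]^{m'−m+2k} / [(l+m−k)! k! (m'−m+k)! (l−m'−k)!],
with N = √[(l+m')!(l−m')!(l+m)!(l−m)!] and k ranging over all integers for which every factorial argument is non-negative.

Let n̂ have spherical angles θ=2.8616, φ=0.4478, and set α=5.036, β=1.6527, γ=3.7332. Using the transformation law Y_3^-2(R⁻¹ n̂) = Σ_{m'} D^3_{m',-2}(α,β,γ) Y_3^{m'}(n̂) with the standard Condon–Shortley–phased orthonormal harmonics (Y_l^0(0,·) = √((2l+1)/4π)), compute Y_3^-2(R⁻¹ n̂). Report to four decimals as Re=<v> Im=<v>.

Need the full column D^3_{m',-2} for m'=−3..3 at α=5.036, β=1.6527, γ=3.7332.
cos(β/2)=0.677565, sin(β/2)=0.735463
d^3_{-3,-2}: single k=1 term ⇒ +0.257271;  D = -0.214738-0.141689i
d^3_{-2,-2}: k∈[0..1] ⇒ +0.096762 -0.570026 = -0.473264;  D = -0.121503+0.457402i
d^3_{-1,-2}: k∈[0..1] ⇒ -0.332135 +0.782646 = +0.450510;  D = +0.449589-0.028800i
d^3_{0,-2}: k∈[0..1] ⇒ +0.624433 -0.735709 = -0.111276;  D = -0.042057-0.103022i
d^3_{1,-2}: k∈[0..1] ⇒ -0.782646 +0.461058 = -0.321588;  D = +0.243630-0.209912i
d^3_{2,-2}: k∈[0..1] ⇒ +0.671607 -0.158258 = +0.513349;  D = -0.441358-0.262165i
d^3_{3,-2}: single k=0 term ⇒ -0.357134;  D = -0.075280+0.349110i
Y_3^{m'}(θ=2.8616,φ=0.4478) and Σ D·Y over m':
  (-0.2147-0.1417i)·(+0.0020-0.0086i)  (-0.1215+0.4574i)·(-0.0469+0.0586i)  (+0.4496-0.0288i)·(+0.2913-0.1399i)  (-0.0421-0.1030i)·(-0.5803+0.0000i)  (+0.2436-0.2099i)·(-0.2913-0.1399i)  (-0.4414-0.2622i)·(-0.0469-0.0586i)  (-0.0753+0.3491i)·(-0.0020-0.0086i)
Y_3^-2(R⁻¹ n̂) = +0.036761+0.026639i

Re=0.0368 Im=0.0266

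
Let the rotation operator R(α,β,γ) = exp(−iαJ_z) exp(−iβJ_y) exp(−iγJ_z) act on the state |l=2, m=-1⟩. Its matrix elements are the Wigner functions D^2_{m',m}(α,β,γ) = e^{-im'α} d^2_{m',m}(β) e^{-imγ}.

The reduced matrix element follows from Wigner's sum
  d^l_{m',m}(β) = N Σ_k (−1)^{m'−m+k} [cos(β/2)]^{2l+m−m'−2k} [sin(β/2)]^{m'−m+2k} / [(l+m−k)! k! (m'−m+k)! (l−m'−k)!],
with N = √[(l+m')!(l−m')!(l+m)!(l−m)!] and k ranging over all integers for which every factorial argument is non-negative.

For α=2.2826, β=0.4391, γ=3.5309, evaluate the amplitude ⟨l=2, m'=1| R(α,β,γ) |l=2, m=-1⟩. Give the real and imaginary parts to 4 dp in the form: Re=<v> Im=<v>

Re=0.0422 Im=0.1264

Split into d^2_{1,-1}(β=0.4391) × two z-phases.
c=cos(0.4391/2)=0.975996, s=sin(0.4391/2)=0.217790; N=√[6·1·1·6]=6.000000
k: max(0,(-1)−(1))=0 … min(2+(-1),2−(1))=1
  k=0: (−1)^2·6.0000/(2)·0.9760^2·0.2178^2 = +0.135548
  k=1: (−1)^3·6.0000/(6)·0.9760^0·0.2178^4 = -0.002250
d^2_{1,-1}(0.4391) = +0.135548 -0.002250 = +0.133299
Attach z-rotation phases: D = e^{-i(1)(2.2826)}·(+0.133299)·e^{-i(-1)(3.5309)} = +0.042247+0.126427i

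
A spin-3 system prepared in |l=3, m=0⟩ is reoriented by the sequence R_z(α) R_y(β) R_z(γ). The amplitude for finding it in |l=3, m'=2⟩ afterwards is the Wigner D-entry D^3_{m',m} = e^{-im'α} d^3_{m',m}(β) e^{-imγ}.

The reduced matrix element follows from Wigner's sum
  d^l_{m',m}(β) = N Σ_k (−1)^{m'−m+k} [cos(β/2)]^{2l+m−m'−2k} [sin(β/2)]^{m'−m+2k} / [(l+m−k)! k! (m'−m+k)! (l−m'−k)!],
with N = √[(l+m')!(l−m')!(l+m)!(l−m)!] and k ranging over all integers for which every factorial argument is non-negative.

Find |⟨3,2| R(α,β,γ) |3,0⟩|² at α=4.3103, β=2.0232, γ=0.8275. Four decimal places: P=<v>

P=0.2344

First d^3_{2,0}(β=2.0232), then the phase factors e^{-i(2)α} and e^{-i(0)γ}:
c=cos(2.0232/2)=0.530505, s=sin(2.0232/2)=0.847682; N=√[120·1·6·6]=65.726707
The bounds max(0,m−m')=0 and min(l+m,l−m')=1 give 2 terms
  k=0: (−1)^2·65.7267/(12)·0.5305^4·0.8477^2 = +0.311734
  k=1: (−1)^3·65.7267/(12)·0.5305^2·0.8477^4 = -0.795923
d^3_{2,0}(2.0232) = +0.311734 -0.795923 = -0.484189
|D^3_{2,0}|² = |d^3_{2,0}(β)|² = (-0.484189)² = 0.234439 (the z-rotation phases have unit modulus)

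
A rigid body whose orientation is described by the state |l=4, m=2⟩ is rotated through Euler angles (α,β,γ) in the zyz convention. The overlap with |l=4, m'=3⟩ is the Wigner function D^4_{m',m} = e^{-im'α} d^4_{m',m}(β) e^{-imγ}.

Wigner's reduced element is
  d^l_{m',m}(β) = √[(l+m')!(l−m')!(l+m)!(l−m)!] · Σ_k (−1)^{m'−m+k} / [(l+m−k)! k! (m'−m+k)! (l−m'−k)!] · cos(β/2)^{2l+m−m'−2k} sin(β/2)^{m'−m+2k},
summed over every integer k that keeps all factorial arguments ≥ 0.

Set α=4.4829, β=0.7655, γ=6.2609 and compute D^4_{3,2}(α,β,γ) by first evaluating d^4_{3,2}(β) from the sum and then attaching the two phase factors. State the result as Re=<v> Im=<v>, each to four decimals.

Re=-0.2839 Im=0.3153

Split into d^4_{3,2}(β=0.7655) × two z-phases.
Half-angle: c=0.927641, s=0.373473. N=√(5040·1·720·2)=2693.993318
k: max(0,(2)−(3))=0 … min(4+(2),4−(3))=1
  k=0: (−1)^1·2693.9933/(720)·0.9276^7·0.3735^1 = -0.826006
  k=1: (−1)^2·2693.9933/(240)·0.9276^5·0.3735^3 = +0.401664
d^4_{3,2}(0.7655) = -0.826006 +0.401664 = -0.424342
Attach z-rotation phases: D = e^{-i(3)(4.4829)}·(-0.424342)·e^{-i(2)(6.2609)} = -0.283940+0.315348i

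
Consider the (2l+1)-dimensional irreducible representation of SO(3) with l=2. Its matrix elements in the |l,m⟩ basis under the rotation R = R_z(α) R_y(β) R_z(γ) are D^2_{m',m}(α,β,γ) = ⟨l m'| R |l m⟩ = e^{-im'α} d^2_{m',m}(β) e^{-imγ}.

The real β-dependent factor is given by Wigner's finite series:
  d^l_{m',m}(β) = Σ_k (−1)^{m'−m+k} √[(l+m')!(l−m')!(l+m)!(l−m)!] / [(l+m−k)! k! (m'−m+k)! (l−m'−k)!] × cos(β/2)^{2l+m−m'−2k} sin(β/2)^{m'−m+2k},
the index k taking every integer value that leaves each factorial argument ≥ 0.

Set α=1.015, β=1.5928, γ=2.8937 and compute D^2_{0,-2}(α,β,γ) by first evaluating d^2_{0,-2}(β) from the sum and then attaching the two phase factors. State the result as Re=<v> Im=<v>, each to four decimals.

First d^2_{0,-2}(β=1.5928), then the phase factors e^{-i(0)α} and e^{-i(-2)γ}:
With c≡cos(β/2)=0.699285 and s≡sin(β/2)=0.714843, N=[2·2·1·24]^{1/2}=9.797959
Admissible k: 0..0 (factorial args all ≥0)
  k=0: (−1)^2·9.7980/(4)·0.6993^2·0.7148^2 = +0.612076
d^2_{0,-2}(1.5928) = +0.612076
D = (+1.000000+0.000000i)·(+0.612076)·(+0.879595-0.475723i) = +0.538379-0.291178i

Re=0.5384 Im=-0.2912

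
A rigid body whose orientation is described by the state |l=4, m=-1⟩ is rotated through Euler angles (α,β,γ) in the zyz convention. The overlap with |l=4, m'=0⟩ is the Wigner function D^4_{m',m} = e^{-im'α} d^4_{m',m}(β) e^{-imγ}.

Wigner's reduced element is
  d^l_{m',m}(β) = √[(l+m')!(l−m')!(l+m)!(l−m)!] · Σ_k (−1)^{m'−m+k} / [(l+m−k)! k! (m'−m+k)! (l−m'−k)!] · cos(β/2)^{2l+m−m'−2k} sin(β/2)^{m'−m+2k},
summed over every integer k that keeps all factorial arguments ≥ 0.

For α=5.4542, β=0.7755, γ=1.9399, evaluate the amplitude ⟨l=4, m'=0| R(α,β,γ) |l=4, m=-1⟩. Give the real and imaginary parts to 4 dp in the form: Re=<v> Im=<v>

Split into d^4_{0,-1}(β=0.7755) × two z-phases.
Half-angle: c=0.925762, s=0.378106. N=√(24·24·6·120)=643.987578
Admissible k: 0..3 (factorial args all ≥0)
  k=0: (−1)^1·643.9876/(144)·0.9258^7·0.3781^1 = -0.985428
  k=1: (−1)^2·643.9876/(24)·0.9258^5·0.3781^3 = +0.986292
  k=2: (−1)^3·643.9876/(24)·0.9258^3·0.3781^5 = -0.164526
  k=3: (−1)^4·643.9876/(144)·0.9258^1·0.3781^7 = +0.004574
d^4_{0,-1}(0.7755) = -0.985428 +0.986292 -0.164526 +0.004574 = -0.159088
Phases: e^{-i·(0)·5.4542}=+1.000000+0.000000i, e^{-i·(-1)·1.9399}=-0.360780+0.932651i ⇒ D=+0.057396-0.148374i

Re=0.0574 Im=-0.1484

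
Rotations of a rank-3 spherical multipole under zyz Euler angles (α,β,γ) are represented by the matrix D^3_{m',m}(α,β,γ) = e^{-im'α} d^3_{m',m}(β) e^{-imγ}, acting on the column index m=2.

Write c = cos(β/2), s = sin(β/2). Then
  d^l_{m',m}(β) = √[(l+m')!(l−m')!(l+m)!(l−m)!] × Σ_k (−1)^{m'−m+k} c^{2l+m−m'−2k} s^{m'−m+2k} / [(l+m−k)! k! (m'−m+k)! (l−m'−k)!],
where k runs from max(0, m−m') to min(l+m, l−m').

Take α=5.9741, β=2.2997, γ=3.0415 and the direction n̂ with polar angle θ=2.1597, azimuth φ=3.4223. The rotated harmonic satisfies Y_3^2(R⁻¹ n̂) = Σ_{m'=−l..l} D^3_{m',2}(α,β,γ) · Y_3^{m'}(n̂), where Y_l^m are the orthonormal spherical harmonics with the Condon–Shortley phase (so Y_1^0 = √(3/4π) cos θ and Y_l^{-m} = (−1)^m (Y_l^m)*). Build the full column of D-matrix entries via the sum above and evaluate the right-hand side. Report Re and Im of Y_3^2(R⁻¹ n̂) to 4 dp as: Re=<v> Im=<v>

Need the full column D^3_{m',2} for m'=−3..3 at α=5.9741, β=2.2997, γ=3.0415.
cos(β/2)=0.408624, sin(β/2)=0.912703
d^3_{-3,2}: single k=5 term ⇒ +0.633937;  D = +0.473630-0.421368i
d^3_{-2,2}: k∈[4..5] ⇒ +0.579343 -0.578064 = +0.001279;  D = +0.001169-0.000519i
d^3_{-1,2}: k∈[3..4] ⇒ +0.328088 -0.818410 = -0.490322;  D = -0.487417+0.053291i
d^3_{0,2}: k∈[2..3] ⇒ +0.127209 -0.634638 = -0.507430;  D = -0.497296-0.100903i
d^3_{1,2}: k∈[1..2] ⇒ +0.032881 -0.328088 = -0.295207;  D = -0.257745-0.143925i
d^3_{2,2}: k∈[0..1] ⇒ +0.004655 -0.116125 = -0.111470;  D = -0.076181-0.081375i
d^3_{3,2}: single k=0 term ⇒ -0.025470;  D = -0.010926-0.023007i
Y_3^{m'}(θ=2.1597,φ=3.4223) and Σ D·Y over m':
  (+0.4736-0.4214i)·(-0.1597+0.1790i)  (+0.0012-0.0005i)·(-0.3323+0.2090i)  (-0.4874+0.0533i)·(-0.1401+0.0404i)  (-0.4973-0.1009i)·(+0.3021+0.0000i)  (-0.2577-0.1439i)·(+0.1401+0.0404i)  (-0.0762-0.0814i)·(-0.3323-0.2090i)  (-0.0109-0.0230i)·(+0.1597+0.1790i)
Y_3^2(R⁻¹ n̂) = -0.104228+0.101609i

Re=-0.1042 Im=0.1016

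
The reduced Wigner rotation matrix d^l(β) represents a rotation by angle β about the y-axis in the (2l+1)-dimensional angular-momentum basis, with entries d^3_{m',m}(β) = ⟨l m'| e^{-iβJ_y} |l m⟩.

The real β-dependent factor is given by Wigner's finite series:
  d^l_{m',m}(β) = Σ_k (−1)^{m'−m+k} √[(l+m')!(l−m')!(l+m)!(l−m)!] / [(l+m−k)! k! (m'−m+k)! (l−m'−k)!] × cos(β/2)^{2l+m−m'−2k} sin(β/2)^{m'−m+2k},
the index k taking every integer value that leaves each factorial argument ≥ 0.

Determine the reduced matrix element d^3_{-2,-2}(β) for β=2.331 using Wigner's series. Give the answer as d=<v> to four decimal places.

d=-0.0983

d^3_{-2,-2}(β=2.331) via Wigner's sum:
With c≡cos(β/2)=0.394291 and s≡sin(β/2)=0.918986, N=[1·120·1·120]^{1/2}=120.000000
k: max(0,(-2)−(-2))=0 … min(3+(-2),3−(-2))=1
  k=0: (−1)^0·120.0000/(120)·0.3943^6·0.9190^0 = +0.003758
  k=1: (−1)^1·120.0000/(24)·0.3943^4·0.9190^2 = -0.102060
d^3_{-2,-2}(2.331) = +0.003758 -0.102060 = -0.098302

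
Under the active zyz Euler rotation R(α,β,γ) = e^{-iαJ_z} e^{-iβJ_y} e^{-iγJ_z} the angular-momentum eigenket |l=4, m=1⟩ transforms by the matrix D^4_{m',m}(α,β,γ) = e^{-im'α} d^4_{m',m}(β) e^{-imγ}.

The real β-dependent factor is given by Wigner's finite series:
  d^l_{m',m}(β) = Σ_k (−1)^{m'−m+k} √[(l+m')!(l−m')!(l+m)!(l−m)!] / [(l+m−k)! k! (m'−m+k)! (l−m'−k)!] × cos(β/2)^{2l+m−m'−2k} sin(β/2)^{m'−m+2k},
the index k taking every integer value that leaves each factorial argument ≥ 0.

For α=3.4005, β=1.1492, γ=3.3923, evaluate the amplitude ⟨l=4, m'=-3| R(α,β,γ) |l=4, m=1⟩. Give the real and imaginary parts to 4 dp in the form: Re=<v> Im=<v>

Re=0.3709 Im=0.2154

Split into d^4_{-3,1}(β=1.1492) × two z-phases.
With c≡cos(β/2)=0.839410 and s≡sin(β/2)=0.543499, N=[1·5040·120·6]^{1/2}=1904.940944
The bounds max(0,m−m')=4 and min(l+m,l−m')=5 give 2 terms
  k=4: (−1)^0·1904.9409/(144)·0.8394^4·0.5435^4 = +0.573073
  k=5: (−1)^1·1904.9409/(240)·0.8394^2·0.5435^6 = -0.144149
d^4_{-3,1}(1.1492) = +0.573073 -0.144149 = +0.428925
Phases: e^{-i·(-3)·3.4005}=-0.713215-0.700945i, e^{-i·(1)·3.3923}=-0.968737+0.248089i ⇒ D=+0.370940+0.215359i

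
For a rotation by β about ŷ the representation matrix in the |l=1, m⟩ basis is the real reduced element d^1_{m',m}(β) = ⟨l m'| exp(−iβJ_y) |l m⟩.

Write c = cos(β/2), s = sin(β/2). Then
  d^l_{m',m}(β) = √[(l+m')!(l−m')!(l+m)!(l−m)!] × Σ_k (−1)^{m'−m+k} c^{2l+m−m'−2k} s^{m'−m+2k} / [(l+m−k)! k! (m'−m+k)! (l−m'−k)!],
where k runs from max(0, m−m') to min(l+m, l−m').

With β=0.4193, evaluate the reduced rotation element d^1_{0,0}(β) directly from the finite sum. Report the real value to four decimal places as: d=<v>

d^1_{0,0}(β=0.4193) via Wigner's sum:
With c≡cos(β/2)=0.978104 and s≡sin(β/2)=0.208118, N=[1·1·1·1]^{1/2}=1.000000
k∈{0,1} keeps every argument non-negative
  k=0: (−1)^0·1.0000/(1)·0.9781^2·0.2081^0 = +0.956687
  k=1: (−1)^1·1.0000/(1)·0.9781^0·0.2081^2 = -0.043313
d^1_{0,0}(0.4193) = +0.956687 -0.043313 = +0.913374

d=0.9134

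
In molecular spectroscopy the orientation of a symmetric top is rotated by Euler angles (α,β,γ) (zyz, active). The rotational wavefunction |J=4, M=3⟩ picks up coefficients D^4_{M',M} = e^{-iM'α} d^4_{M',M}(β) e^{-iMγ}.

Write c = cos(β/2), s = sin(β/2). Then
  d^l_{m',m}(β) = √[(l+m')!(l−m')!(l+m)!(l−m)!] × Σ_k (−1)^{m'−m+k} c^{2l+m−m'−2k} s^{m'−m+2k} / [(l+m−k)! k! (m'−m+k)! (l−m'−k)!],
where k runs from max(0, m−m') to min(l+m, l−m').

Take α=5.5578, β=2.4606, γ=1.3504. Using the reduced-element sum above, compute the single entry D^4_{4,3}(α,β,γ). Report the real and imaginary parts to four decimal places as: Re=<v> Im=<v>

Re=-0.0005 Im=0.0011

D^4_{4,3}(5.5578,2.4606,1.3504) = e^{-i·4·5.5578}·d^4_{4,3}(2.4606)·e^{-i·3·1.3504}. Compute d first:
Half-angle: c=0.333955, s=0.942589. N=√(40320·1·5040·1)=14255.272709
Admissible k: 0..0 (factorial args all ≥0)
  k=0: (−1)^1·14255.2727/(5040)·0.3340^7·0.9426^1 = -0.001235
d^4_{4,3}(2.4606) = -0.001235
D = (-0.971326+0.237753i)·(-0.001235)·(-0.614056+0.789263i) = -0.000505+0.001127i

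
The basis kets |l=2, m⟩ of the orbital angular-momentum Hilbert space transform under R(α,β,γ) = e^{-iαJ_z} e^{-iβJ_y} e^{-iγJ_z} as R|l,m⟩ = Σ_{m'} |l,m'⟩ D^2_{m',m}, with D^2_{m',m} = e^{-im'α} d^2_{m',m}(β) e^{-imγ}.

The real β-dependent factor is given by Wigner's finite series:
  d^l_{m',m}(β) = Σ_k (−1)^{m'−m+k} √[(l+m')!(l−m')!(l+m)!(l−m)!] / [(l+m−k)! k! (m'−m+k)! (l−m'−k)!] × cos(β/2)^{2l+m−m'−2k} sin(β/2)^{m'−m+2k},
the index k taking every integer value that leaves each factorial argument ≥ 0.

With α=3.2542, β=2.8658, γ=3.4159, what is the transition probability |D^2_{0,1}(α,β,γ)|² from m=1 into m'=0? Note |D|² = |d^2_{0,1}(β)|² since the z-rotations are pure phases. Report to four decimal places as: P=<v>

P=0.1030

D^2_{0,1}(3.2542,2.8658,3.4159) = e^{-i·0·3.2542}·d^2_{0,1}(2.8658)·e^{-i·1·3.4159}. Compute d first:
Half-angle: c=0.137460, s=0.990507. N=√(2·2·6·1)=4.898979
k∈{1,2} keeps every argument non-negative
  k=1: (−1)^0·4.8990/(2)·0.1375^3·0.9905^1 = +0.006302
  k=2: (−1)^1·4.8990/(2)·0.1375^1·0.9905^3 = -0.327208
d^2_{0,1}(2.8658) = +0.006302 -0.327208 = -0.320906
|D^2_{0,1}|² = |d^2_{0,1}(β)|² = (-0.320906)² = 0.102981 (the z-rotation phases have unit modulus)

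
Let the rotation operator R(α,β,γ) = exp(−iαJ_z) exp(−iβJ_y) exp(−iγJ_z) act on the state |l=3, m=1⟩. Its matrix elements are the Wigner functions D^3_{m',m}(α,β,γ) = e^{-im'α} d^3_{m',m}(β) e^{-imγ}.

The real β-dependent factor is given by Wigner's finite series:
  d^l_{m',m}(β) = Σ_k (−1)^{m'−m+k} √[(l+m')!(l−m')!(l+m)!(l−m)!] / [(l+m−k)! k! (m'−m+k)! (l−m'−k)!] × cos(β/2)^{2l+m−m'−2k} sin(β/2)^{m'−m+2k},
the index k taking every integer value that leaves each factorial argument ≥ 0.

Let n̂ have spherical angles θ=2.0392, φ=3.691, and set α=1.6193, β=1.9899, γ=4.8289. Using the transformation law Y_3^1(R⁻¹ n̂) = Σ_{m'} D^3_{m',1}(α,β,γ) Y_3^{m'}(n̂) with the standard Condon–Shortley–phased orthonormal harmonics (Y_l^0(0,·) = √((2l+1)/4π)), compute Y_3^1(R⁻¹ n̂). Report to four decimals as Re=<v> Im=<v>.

Re=-0.1798 Im=0.1708

Need the full column D^3_{m',1} for m'=−3..3 at α=1.6193, β=1.9899, γ=4.8289.
cos(β/2)=0.544545, sin(β/2)=0.838732
d^3_{-3,1}: single k=4 term ⇒ +0.568336;  D = +0.568097+0.016479i
d^3_{-2,1}: k∈[3..4] ⇒ +0.602560 -0.714742 = -0.112182;  D = +0.002188+0.112160i
d^3_{-1,1}: k∈[2..4] ⇒ +0.371135 -1.173950 +0.348128 = -0.454687;  D = +0.453636-0.030898i
d^3_{0,1}: k∈[1..3] ⇒ +0.139118 -0.990107 +0.782960 = -0.068029;  D = -0.007908-0.067568i
d^3_{1,1}: k∈[0..2] ⇒ +0.026074 -0.494847 +0.880462 = +0.411689;  D = +0.406097-0.067627i
d^3_{2,1}: k∈[0..1] ⇒ -0.126996 +0.602560 = +0.475563;  D = -0.100772-0.464764i
d^3_{3,1}: single k=0 term ⇒ +0.239567;  D = -0.231390+0.062056i
Y_3^{m'}(θ=2.0392,φ=3.691) and Σ D·Y over m':
  (+0.5681+0.0165i)·(+0.0229+0.2955i)  (+0.0022+0.1122i)·(-0.1670+0.3272i)  (+0.4536-0.0309i)·(-0.0047+0.0029i)  (-0.0079-0.0676i)·(+0.3337+0.0000i)  (+0.4061-0.0676i)·(+0.0047+0.0029i)  (-0.1008-0.4648i)·(-0.1670-0.3272i)  (-0.2314+0.0621i)·(-0.0229+0.2955i)
Y_3^1(R⁻¹ n̂) = -0.179755+0.170785i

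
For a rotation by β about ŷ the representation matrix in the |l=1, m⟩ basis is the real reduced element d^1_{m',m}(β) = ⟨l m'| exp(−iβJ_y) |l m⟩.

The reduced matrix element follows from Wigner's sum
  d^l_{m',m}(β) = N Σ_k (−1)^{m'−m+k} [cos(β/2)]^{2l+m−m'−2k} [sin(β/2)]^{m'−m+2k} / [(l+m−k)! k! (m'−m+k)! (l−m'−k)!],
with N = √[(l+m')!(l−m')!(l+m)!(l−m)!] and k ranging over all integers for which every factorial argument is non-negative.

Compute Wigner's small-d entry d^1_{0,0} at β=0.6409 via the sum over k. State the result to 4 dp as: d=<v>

d=0.8016

d^1_{0,0}(β=0.6409) via Wigner's sum:
With c≡cos(β/2)=0.949094 and s≡sin(β/2)=0.314994, N=[1·1·1·1]^{1/2}=1.000000
k∈{0,1} keeps every argument non-negative
  k=0: (−1)^0·1.0000/(1)·0.9491^2·0.3150^0 = +0.900779
  k=1: (−1)^1·1.0000/(1)·0.9491^0·0.3150^2 = -0.099221
d^1_{0,0}(0.6409) = +0.900779 -0.099221 = +0.801558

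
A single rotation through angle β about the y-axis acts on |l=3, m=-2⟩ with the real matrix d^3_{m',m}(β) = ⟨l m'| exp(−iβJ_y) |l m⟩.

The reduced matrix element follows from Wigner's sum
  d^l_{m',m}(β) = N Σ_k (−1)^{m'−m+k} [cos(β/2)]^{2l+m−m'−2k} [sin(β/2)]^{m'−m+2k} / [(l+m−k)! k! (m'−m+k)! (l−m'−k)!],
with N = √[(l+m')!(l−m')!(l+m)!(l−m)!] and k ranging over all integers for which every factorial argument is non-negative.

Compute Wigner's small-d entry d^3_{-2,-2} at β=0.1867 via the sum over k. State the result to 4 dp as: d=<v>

d=0.9315

d^3_{-2,-2}(β=0.1867) via Wigner's sum:
Half-angle: c=0.995646, s=0.093214. N=√(1·120·1·120)=120.000000
k∈{0,1} keeps every argument non-negative
  k=0: (−1)^0·120.0000/(120)·0.9956^6·0.0932^0 = +0.974159
  k=1: (−1)^1·120.0000/(24)·0.9956^4·0.0932^2 = -0.042693
d^3_{-2,-2}(0.1867) = +0.974159 -0.042693 = +0.931466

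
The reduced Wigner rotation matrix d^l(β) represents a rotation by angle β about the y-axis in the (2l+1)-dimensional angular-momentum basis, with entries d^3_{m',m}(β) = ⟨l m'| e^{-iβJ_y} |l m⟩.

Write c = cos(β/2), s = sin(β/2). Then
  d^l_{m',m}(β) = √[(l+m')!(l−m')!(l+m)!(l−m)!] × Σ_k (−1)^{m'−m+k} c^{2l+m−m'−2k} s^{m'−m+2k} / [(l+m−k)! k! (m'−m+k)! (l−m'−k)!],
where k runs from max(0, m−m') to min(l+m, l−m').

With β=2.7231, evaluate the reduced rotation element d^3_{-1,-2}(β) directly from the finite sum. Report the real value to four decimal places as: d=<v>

d^3_{-1,-2}(β=2.7231) via Wigner's sum:
c=cos(2.7231/2)=0.207723, s=sin(2.7231/2)=0.978188; N=√[2·24·1·120]=75.894664
Admissible k: 0..1 (factorial args all ≥0)
  k=0: (−1)^1·75.8947/(24)·0.2077^5·0.9782^1 = -0.001196
  k=1: (−1)^2·75.8947/(12)·0.2077^3·0.9782^3 = +0.053058
d^3_{-1,-2}(2.7231) = -0.001196 +0.053058 = +0.051861

d=0.0519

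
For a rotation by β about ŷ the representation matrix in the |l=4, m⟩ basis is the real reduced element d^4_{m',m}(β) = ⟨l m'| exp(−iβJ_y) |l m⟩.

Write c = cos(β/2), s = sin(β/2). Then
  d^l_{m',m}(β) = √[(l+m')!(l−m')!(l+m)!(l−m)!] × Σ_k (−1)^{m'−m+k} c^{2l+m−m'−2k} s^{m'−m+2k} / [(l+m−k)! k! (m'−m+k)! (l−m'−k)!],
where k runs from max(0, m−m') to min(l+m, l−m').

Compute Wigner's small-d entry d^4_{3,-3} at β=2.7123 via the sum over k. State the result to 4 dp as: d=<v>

d=-0.5542

d^4_{3,-3}(β=2.7123) via Wigner's sum:
With c≡cos(β/2)=0.213002 and s≡sin(β/2)=0.977052, N=[5040·1·1·5040]^{1/2}=5040.000000
Admissible k: 0..1 (factorial args all ≥0)
  k=0: (−1)^6·5040.0000/(720)·0.2130^2·0.9771^6 = +0.276293
  k=1: (−1)^7·5040.0000/(5040)·0.2130^0·0.9771^8 = -0.830502
d^4_{3,-3}(2.7123) = +0.276293 -0.830502 = -0.554209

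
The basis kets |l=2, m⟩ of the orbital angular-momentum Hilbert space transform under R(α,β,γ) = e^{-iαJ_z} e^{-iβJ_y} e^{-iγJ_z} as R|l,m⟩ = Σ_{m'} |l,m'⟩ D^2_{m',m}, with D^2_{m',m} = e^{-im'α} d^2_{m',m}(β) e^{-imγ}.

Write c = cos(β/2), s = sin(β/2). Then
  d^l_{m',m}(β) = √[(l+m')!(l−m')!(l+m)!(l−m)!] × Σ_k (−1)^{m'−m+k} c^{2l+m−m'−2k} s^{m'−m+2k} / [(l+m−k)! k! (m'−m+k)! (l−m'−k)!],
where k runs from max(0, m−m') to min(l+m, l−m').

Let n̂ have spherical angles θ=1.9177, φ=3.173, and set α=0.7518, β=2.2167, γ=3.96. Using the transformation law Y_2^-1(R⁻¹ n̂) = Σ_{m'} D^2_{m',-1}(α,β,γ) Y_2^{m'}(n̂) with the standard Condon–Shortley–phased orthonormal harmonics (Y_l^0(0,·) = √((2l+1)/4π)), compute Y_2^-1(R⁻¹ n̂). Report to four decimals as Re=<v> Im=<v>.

Need the full column D^2_{m',-1} for m'=−2..2 at α=0.7518, β=2.2167, γ=3.96.
cos(β/2)=0.446139, sin(β/2)=0.894964
d^2_{-2,-1}: single k=1 term ⇒ +0.158944;  D = +0.108483-0.116167i
d^2_{-1,-1}: k∈[0..1] ⇒ +0.039617 -0.478269 = -0.438652;  D = +0.000258+0.438652i
d^2_{0,-1}: k∈[0..1] ⇒ -0.194666 +0.783361 = +0.588695;  D = -0.402305-0.429781i
d^2_{1,-1}: k∈[0..1] ⇒ +0.478269 -0.641537 = -0.163268;  D = +0.162906+0.010867i
d^2_{2,-1}: single k=0 term ⇒ -0.639612;  D = +0.495249-0.404760i
Y_2^{m'}(θ=1.9177,φ=3.173) and Σ D·Y over m':
  (+0.1085-0.1162i)·(+0.3410-0.0214i)  (+0.0003+0.4387i)·(+0.2469-0.0078i)  (-0.4023-0.4298i)·(-0.2060+0.0000i)  (+0.1629+0.0109i)·(-0.2469-0.0078i)  (+0.4952-0.4048i)·(+0.3410+0.0214i)
Y_2^-1(R⁻¹ n̂) = +0.258246+0.023578i

Re=0.2582 Im=0.0236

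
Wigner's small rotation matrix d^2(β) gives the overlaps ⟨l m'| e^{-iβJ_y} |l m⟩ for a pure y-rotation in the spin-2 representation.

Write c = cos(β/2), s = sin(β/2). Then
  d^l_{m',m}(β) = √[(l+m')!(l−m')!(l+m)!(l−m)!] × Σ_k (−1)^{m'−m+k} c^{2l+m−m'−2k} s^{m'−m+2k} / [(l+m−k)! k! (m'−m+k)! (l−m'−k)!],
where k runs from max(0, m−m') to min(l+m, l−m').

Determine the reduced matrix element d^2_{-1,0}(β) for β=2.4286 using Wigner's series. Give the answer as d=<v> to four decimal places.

d=-0.6060

d^2_{-1,0}(β=2.4286) via Wigner's sum:
c=cos(2.4286/2)=0.348993, s=sin(2.4286/2)=0.937125; N=√[1·6·2·2]=4.898979
Admissible k: 1..2 (factorial args all ≥0)
  k=1: (−1)^0·4.8990/(2)·0.3490^3·0.9371^1 = +0.097572
  k=2: (−1)^1·4.8990/(2)·0.3490^1·0.9371^3 = -0.703534
d^2_{-1,0}(2.4286) = +0.097572 -0.703534 = -0.605963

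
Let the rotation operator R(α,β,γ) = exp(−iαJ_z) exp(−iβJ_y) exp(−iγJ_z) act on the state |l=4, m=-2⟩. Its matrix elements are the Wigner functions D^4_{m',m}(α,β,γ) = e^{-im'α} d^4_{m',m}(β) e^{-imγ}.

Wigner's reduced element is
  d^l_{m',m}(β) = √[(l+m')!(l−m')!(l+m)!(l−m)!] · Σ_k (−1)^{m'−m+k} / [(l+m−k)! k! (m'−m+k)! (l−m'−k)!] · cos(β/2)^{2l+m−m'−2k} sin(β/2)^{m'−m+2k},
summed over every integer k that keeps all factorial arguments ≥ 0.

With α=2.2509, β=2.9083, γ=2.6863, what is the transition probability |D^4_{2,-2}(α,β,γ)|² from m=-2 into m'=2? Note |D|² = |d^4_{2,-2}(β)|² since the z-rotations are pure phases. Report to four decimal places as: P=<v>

Split into d^4_{2,-2}(β=2.9083) × two z-phases.
With c≡cos(β/2)=0.116382 and s≡sin(β/2)=0.993205, N=[720·2·2·720]^{1/2}=1440.000000
k∈{0,1,2} keeps every argument non-negative
  k=0: (−1)^4·1440.0000/(96)·0.1164^4·0.9932^4 = +0.002678
  k=1: (−1)^5·1440.0000/(120)·0.1164^2·0.9932^6 = -0.156022
  k=2: (−1)^6·1440.0000/(1440)·0.1164^0·0.9932^8 = +0.946912
d^4_{2,-2}(2.9083) = +0.002678 -0.156022 +0.946912 = +0.793568
|D^4_{2,-2}|² = |d^4_{2,-2}(β)|² = (+0.793568)² = 0.629750 (the z-rotation phases have unit modulus)

P=0.6298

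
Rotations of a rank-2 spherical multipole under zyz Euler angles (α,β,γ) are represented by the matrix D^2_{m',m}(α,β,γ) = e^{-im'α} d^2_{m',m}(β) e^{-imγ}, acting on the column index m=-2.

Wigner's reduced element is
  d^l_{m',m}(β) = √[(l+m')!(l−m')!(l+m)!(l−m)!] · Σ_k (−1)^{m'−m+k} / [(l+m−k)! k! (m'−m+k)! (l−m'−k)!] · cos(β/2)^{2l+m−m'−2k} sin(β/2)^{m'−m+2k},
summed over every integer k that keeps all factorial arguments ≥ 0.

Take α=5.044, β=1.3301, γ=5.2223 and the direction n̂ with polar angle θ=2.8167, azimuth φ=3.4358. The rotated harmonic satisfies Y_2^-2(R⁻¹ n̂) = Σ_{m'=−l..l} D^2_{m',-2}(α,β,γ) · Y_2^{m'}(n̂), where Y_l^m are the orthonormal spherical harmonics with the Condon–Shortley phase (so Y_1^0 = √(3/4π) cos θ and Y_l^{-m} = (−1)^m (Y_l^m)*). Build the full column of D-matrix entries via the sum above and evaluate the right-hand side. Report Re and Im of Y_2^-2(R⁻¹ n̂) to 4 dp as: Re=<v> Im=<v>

Re=0.0430 Im=-0.3619

Need the full column D^2_{m',-2} for m'=−2..2 at α=5.044, β=1.3301, γ=5.2223.
cos(β/2)=0.786886, sin(β/2)=0.617098
d^2_{-2,-2}: single k=0 term ⇒ +0.383396;  D = -0.042945+0.380983i
d^2_{-1,-2}: single k=0 term ⇒ -0.601340;  D = +0.586929-0.130856i
d^2_{0,-2}: single k=0 term ⇒ +0.577575;  D = -0.302370-0.492102i
d^2_{1,-2}: single k=0 term ⇒ -0.369833;  D = -0.234902+0.285653i
d^2_{2,-2}: single k=0 term ⇒ +0.145017;  D = +0.135894+0.050624i
Y_2^{m'}(θ=2.8167,φ=3.4358) and Σ D·Y over m':
  (-0.0429+0.3810i)·(+0.0327-0.0218i)  (+0.5869-0.1309i)·(+0.2237-0.0678i)  (-0.3024-0.4921i)·(+0.5344+0.0000i)  (-0.2349+0.2857i)·(-0.2237-0.0678i)  (+0.1359+0.0506i)·(+0.0327+0.0218i)
Y_2^-2(R⁻¹ n̂) = +0.042982-0.361943i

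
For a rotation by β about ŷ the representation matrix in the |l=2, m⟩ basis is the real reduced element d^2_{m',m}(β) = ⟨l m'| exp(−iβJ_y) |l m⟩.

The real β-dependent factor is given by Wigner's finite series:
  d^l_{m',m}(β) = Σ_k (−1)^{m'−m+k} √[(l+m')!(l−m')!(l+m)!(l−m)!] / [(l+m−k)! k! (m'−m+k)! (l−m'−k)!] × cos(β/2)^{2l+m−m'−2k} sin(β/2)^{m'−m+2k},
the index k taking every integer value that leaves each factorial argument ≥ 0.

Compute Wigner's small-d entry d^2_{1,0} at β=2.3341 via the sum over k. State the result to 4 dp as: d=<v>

d^2_{1,0}(β=2.3341) via Wigner's sum:
c=cos(2.3341/2)=0.392866, s=sin(2.3341/2)=0.919596; N=√[6·1·2·2]=4.898979
k: max(0,(0)−(1))=0 … min(2+(0),2−(1))=1
  k=0: (−1)^1·4.8990/(2)·0.3929^3·0.9196^1 = -0.136586
  k=1: (−1)^2·4.8990/(2)·0.3929^1·0.9196^3 = +0.748361
d^2_{1,0}(2.3341) = -0.136586 +0.748361 = +0.611775

d=0.6118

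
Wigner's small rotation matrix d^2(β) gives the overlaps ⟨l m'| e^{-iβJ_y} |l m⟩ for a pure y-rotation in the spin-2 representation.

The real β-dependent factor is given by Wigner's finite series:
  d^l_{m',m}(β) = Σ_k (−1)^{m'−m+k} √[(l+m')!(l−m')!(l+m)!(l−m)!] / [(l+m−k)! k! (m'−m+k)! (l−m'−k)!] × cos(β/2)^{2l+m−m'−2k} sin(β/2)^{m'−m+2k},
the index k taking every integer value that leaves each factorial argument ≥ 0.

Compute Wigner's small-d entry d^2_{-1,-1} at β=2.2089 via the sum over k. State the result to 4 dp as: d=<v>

d^2_{-1,-1}(β=2.2089) via Wigner's sum:
With c≡cos(β/2)=0.449626 and s≡sin(β/2)=0.893217, N=[1·6·1·6]^{1/2}=6.000000
The bounds max(0,m−m')=0 and min(l+m,l−m')=1 give 2 terms
  k=0: (−1)^0·6.0000/(6)·0.4496^4·0.8932^0 = +0.040870
  k=1: (−1)^1·6.0000/(2)·0.4496^2·0.8932^2 = -0.483880
d^2_{-1,-1}(2.2089) = +0.040870 -0.483880 = -0.443010

d=-0.4430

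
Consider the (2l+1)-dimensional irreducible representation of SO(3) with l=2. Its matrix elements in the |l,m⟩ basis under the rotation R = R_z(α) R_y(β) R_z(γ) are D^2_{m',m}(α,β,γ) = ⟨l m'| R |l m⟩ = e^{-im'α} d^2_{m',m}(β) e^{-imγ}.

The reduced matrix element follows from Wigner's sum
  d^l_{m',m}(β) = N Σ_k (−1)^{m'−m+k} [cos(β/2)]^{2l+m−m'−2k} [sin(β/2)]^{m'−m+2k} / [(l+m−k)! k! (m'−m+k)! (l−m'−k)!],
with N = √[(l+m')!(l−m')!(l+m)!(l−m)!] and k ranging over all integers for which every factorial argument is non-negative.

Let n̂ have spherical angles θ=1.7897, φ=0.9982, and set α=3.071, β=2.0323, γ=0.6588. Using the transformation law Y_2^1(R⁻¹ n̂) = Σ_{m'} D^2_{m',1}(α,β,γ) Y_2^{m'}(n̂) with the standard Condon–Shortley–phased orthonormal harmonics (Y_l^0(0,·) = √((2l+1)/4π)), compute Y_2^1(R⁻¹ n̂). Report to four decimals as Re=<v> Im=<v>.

Re=-0.0512 Im=-0.2311

Need the full column D^2_{m',1} for m'=−2..2 at α=3.071, β=2.0323, γ=0.6588.
cos(β/2)=0.526643, sin(β/2)=0.850087
d^2_{-2,1}: single k=3 term ⇒ +0.647047;  D = +0.450809-0.464156i
d^2_{-1,1}: k∈[2..3] ⇒ +0.601284 -0.522219 = +0.079065;  D = -0.058949+0.052690i
d^2_{0,1}: k∈[1..2] ⇒ +0.304149 -0.792467 = -0.488318;  D = -0.386126+0.298933i
d^2_{1,1}: k∈[0..1] ⇒ +0.076924 -0.601284 = -0.524360;  D = +0.436234-0.290952i
d^2_{2,1}: single k=0 term ⇒ -0.248337;  D = -0.215805+0.122879i
Y_2^{m'}(θ=1.7897,φ=0.9982) and Σ D·Y over m':
  (+0.4508-0.4642i)·(-0.1520-0.3352i)  (-0.0589+0.0527i)·(-0.0887+0.1376i)  (-0.3861+0.2989i)·(-0.2708+0.0000i)  (+0.4362-0.2910i)·(+0.0887+0.1376i)  (-0.2158+0.1229i)·(-0.1520+0.3352i)
Y_2^1(R⁻¹ n̂) = -0.051215-0.231107i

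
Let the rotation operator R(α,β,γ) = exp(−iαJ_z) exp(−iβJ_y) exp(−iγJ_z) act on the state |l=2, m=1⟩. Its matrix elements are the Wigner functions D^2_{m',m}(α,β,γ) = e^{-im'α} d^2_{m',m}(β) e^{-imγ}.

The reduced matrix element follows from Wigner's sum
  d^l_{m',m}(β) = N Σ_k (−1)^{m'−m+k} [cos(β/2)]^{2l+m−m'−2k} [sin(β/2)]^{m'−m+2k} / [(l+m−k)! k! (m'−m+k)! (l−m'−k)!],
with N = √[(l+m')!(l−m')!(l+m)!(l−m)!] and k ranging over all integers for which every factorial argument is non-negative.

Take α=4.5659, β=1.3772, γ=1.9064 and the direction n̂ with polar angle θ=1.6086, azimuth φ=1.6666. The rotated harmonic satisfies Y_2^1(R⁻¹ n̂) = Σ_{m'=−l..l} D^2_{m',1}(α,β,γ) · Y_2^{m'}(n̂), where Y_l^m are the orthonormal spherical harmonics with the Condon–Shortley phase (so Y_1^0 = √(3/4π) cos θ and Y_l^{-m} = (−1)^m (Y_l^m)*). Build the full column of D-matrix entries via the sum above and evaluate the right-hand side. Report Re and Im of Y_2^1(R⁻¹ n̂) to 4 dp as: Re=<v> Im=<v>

Need the full column D^2_{m',1} for m'=−2..2 at α=4.5659, β=1.3772, γ=1.9064.
cos(β/2)=0.772136, sin(β/2)=0.635457
d^2_{-2,1}: single k=3 term ⇒ +0.396262;  D = +0.233001+0.320521i
d^2_{-1,1}: k∈[2..3] ⇒ +0.722240 -0.163059 = +0.559181;  D = -0.495449+0.259256i
d^2_{0,1}: k∈[1..2] ⇒ +0.716545 -0.485320 = +0.231226;  D = -0.076152-0.218326i
d^2_{1,1}: k∈[0..1] ⇒ +0.355448 -0.722240 = -0.366792;  D = -0.360252+0.068953i
d^2_{2,1}: single k=0 term ⇒ -0.585057;  D = -0.024931-0.584526i
Y_2^{m'}(θ=1.6086,φ=1.6666) and Σ D·Y over m':
  (+0.2330+0.3205i)·(-0.3787+0.0735i)  (-0.4954+0.2593i)·(+0.0028+0.0290i)  (-0.0762-0.2183i)·(-0.3140+0.0000i)  (-0.3603+0.0690i)·(-0.0028+0.0290i)  (-0.0249-0.5845i)·(-0.3787-0.0735i)
Y_2^1(R⁻¹ n̂) = -0.131265+0.163157i

Re=-0.1313 Im=0.1632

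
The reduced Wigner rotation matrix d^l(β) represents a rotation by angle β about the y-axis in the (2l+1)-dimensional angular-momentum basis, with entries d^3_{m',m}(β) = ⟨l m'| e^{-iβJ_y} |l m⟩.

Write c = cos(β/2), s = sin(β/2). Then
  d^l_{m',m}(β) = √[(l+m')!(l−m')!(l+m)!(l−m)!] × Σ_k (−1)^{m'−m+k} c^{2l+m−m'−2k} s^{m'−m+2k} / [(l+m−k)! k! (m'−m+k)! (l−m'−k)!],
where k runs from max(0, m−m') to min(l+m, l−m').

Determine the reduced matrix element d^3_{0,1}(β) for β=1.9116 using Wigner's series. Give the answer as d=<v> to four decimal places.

d^3_{0,1}(β=1.9116) via Wigner's sum:
c=cos(1.9116/2)=0.576956, s=sin(1.9116/2)=0.816776; N=√[6·6·24·2]=41.569219
k∈{1,2,3} keeps every argument non-negative
  k=1: (−1)^0·41.5692/(12)·0.5770^5·0.8168^1 = +0.180886
  k=2: (−1)^1·41.5692/(4)·0.5770^3·0.8168^3 = -1.087545
  k=3: (−1)^2·41.5692/(12)·0.5770^1·0.8168^5 = +0.726518
d^3_{0,1}(1.9116) = +0.180886 -1.087545 +0.726518 = -0.180140

d=-0.1801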